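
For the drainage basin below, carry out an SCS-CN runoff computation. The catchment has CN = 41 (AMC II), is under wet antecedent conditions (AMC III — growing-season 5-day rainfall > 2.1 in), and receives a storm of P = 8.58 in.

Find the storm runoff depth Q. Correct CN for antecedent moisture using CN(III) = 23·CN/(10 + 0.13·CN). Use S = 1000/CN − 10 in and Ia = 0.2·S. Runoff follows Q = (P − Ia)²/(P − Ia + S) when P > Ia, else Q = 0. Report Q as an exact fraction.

Wet (AMC III): CN(III) = 23·41/(10 + 0.13·41) = 943/(1533/100) = 94300/1533 ≈ 61.513
Max retention: S = 1000/(94300/1533) − 10 = 5900/943 in (≈ 6.257 in)
Ia = 0.2·(5900/943) = 1180/943 in ≈ 1.251 in
P − Ia = 8.580 − 1.251 = 345547/47150 ≈ 7.329 in (> 0, runoff occurs)
Runoff Q = (P−Ia)²/(P−Ia+S) = (7.329)²/(7.329+6.257) = 119402729209/30201791050 ≈ 3.953 in

Q = 119402729209/30201791050 in ≈ 3.953 in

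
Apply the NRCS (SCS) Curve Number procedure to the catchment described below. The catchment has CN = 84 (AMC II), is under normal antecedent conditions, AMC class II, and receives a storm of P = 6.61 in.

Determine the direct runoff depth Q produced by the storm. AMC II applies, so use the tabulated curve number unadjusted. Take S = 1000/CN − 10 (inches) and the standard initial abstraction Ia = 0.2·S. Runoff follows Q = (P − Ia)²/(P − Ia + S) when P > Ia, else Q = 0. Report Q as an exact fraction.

Average conditions: CN = 84 (no AMC adjustment).
Max retention: S = 1000/84 − 10 = 40/21 in (≈ 1.905 in)
Ia = 0.2S: 0.2·1.905 = 0.381 in (exactly 8/21)
Excess rainfall: 6.610 − 0.381 = 6.229 in; P > Ia so Q > 0
Runoff Q = (P−Ia)²/(P−Ia+S) = (6.229)²/(6.229+1.905) = 171112561/35870100 ≈ 4.770 in

Q = 171112561/35870100 in ≈ 4.770 in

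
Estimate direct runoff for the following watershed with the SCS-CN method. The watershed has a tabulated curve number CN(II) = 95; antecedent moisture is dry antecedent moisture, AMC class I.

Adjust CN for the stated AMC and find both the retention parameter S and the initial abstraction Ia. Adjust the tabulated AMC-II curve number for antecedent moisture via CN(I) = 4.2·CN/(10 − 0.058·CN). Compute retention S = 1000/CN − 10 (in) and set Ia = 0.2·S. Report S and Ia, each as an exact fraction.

CN(I) from CN(II)=95: (4.2·95)/(10 − 0.058·95) = 39900/449 ≈ 88.864
S = 1000/(39900/449) − 10 = 500/399 in ≈ 1.253 in
Initial abstraction Ia = S/5 = (500/399)/5 = 100/399 ≈ 0.251 in

S = 500/399 in ≈ 1.253 in; Ia = 100/399 in ≈ 0.251 in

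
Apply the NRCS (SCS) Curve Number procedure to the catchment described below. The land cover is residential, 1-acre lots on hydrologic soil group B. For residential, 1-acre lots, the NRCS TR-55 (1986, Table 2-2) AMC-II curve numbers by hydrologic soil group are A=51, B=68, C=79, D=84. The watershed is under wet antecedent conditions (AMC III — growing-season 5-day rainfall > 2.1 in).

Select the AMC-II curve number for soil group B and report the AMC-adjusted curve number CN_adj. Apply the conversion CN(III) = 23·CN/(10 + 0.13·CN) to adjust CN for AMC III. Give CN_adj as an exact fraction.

CN_adj = 39100/471 ≈ 83.015

NRCS table: residential, 1-acre lots, soil group B → CN(II) = 68
Adjust CN=68 to AMC III: 23·68/(10 + 0.13·68) → 1564 ÷ (471/25) = 39100/471 ≈ 83.015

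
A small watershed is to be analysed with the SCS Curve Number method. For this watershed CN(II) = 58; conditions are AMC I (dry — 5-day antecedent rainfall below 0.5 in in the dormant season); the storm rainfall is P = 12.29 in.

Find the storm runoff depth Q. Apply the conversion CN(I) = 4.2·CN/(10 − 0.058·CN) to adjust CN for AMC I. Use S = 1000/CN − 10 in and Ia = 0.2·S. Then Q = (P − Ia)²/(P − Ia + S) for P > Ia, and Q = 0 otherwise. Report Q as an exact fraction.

Q = 657460881/219358900 in ≈ 2.997 in

CN(I) from CN(II)=58: (4.2·58)/(10 − 0.058·58) = 2900/79 ≈ 36.709
Max retention: S = 1000/(2900/79) − 10 = 500/29 in (≈ 17.241 in)
Ia = 0.2S: 0.2·17.241 = 3.448 in (exactly 100/29)
P − Ia = 12.290 − 3.448 = 25641/2900 ≈ 8.842 in (> 0, runoff occurs)
Q: (25641/2900)² ÷ (75641/2900) = 657460881/219358900 in (≈ 2.997 in)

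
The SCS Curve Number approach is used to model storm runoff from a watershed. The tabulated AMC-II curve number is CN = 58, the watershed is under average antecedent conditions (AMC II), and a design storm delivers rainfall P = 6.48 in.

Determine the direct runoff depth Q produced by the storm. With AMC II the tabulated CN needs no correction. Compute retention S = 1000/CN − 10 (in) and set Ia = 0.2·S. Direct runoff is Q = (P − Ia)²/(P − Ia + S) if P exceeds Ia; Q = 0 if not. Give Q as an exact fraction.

Average conditions: CN = 58 (no AMC adjustment).
Retention S: 1000/CN − 10 with CN=58.000 → S = 210/29 ≈ 7.241 in
Ia = 0.2S: 0.2·7.241 = 1.448 in (exactly 42/29)
Since P=6.480 > Ia=1.448: effective rainfall P−Ia = 3648/725 in
Q = (3648/725)²/((3648/725) + 210/29) = (13307904/525625)/(8898/725) = 2217984/1075175 in ≈ 2.063 in

Q = 2217984/1075175 in ≈ 2.063 in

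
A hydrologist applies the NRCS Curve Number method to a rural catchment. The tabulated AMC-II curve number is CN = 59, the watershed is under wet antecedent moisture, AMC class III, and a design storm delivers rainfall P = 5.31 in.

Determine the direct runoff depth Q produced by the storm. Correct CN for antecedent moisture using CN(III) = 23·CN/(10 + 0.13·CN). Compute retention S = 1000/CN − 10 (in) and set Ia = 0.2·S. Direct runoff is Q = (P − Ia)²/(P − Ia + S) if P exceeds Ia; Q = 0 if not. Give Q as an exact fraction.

Wet (AMC III): CN(III) = 23·59/(10 + 0.13·59) = 1357/(1767/100) = 135700/1767 ≈ 76.797
S = 1000/(135700/1767) − 10 = 4100/1357 in ≈ 3.021 in
Initial abstraction Ia = S/5 = (4100/1357)/5 = 820/1357 ≈ 0.604 in
P − Ia = 5.310 − 0.604 = 638567/135700 ≈ 4.706 in (> 0, runoff occurs)
Q: (638567/135700)² ÷ (1048567/135700) = 407767813489/142290541900 in (≈ 2.866 in)

Q = 407767813489/142290541900 in ≈ 2.866 in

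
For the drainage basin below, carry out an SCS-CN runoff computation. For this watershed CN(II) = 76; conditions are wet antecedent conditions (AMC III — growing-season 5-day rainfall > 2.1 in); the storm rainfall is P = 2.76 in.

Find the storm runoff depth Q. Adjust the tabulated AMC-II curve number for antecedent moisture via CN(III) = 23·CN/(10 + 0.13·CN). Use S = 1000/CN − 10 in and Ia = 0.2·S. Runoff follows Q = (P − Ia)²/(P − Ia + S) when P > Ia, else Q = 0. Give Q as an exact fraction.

CN(III) from CN(II)=76: (23·76)/(10 + 0.13·76) = 43700/497 ≈ 87.928
S = 1000/(43700/497) − 10 = 600/437 in ≈ 1.373 in
Initial abstraction Ia = S/5 = (600/437)/5 = 120/437 ≈ 0.275 in
Excess rainfall: 2.760 − 0.275 = 2.485 in; P > Ia so Q > 0
Runoff Q = (P−Ia)²/(P−Ia+S) = (2.485)²/(2.485+1.373) = 245761803/153507175 ≈ 1.601 in

Q = 245761803/153507175 in ≈ 1.601 in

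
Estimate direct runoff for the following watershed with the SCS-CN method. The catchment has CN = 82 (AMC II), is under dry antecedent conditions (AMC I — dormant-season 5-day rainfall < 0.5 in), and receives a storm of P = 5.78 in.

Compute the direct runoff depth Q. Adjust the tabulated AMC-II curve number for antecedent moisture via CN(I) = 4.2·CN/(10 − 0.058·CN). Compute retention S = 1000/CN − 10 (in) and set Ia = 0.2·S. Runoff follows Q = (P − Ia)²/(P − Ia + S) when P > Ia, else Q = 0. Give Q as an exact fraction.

Dry (AMC I): CN(I) = 4.2·82/(10 − 0.058·82) = (1722/5)/(1311/250) = 28700/437 ≈ 65.675
Retention S: 1000/CN − 10 with CN=65.675 → S = 1500/287 ≈ 5.226 in
Ia = 0.2S: 0.2·5.226 = 1.045 in (exactly 300/287)
P − Ia = 5.780 − 1.045 = 67943/14350 ≈ 4.735 in (> 0, runoff occurs)
Q: (67943/14350)² ÷ (142943/14350) = 4616251249/2051232050 in (≈ 2.250 in)

Q = 4616251249/2051232050 in ≈ 2.250 in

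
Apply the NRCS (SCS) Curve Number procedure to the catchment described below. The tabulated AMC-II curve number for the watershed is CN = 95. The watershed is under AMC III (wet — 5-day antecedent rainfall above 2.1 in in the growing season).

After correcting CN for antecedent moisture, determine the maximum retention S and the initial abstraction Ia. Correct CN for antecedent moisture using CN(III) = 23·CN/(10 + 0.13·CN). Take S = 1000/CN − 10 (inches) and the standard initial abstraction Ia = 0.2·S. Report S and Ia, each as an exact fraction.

S = 100/437 in ≈ 0.229 in; Ia = 20/437 in ≈ 0.046 in

CN(III) from CN(II)=95: (23·95)/(10 + 0.13·95) = 43700/447 ≈ 97.763
Max retention: S = 1000/(43700/447) − 10 = 100/437 in (≈ 0.229 in)
Initial abstraction Ia = S/5 = (100/437)/5 = 20/437 ≈ 0.046 in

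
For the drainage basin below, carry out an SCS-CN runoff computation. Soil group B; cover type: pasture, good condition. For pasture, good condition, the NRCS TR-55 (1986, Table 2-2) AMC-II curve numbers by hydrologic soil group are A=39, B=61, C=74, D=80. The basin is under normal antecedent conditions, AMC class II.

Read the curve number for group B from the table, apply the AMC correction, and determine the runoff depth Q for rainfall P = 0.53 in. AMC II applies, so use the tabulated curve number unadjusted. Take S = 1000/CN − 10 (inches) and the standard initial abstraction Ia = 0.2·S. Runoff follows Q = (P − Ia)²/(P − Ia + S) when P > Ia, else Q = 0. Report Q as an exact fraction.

NRCS table: pasture, good condition, soil group B → CN(II) = 61
Average conditions: CN = 61 (no AMC adjustment).
Max retention: S = 1000/61 − 10 = 390/61 in (≈ 6.393 in)
Ia = 0.2·(390/61) = 78/61 in ≈ 1.279 in
P = 0.530 ≤ Ia = 1.279 in: entire storm abstracted, Q = 0.

Q = 0 in ≈ 0.000 in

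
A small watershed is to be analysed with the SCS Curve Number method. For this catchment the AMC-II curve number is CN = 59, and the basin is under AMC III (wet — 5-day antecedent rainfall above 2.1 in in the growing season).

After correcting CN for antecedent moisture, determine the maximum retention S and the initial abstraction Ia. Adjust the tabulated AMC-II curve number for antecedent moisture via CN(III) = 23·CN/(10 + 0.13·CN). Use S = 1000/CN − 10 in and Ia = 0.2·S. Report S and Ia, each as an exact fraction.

Adjust CN=59 to AMC III: 23·59/(10 + 0.13·59) → 1357 ÷ (1767/100) = 135700/1767 ≈ 76.797
S = 1000/(135700/1767) − 10 = 4100/1357 in ≈ 3.021 in
Ia = 0.2S: 0.2·3.021 = 0.604 in (exactly 820/1357)

S = 4100/1357 in ≈ 3.021 in; Ia = 820/1357 in ≈ 0.604 in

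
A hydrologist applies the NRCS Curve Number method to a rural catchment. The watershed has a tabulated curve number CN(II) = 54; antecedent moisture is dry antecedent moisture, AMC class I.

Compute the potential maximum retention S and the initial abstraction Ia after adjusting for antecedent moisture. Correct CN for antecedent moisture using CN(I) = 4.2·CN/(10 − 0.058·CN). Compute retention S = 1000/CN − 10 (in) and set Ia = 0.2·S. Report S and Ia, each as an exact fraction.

S = 11500/567 in ≈ 20.282 in; Ia = 2300/567 in ≈ 4.056 in

Dry (AMC I): CN(I) = 4.2·54/(10 − 0.058·54) = (1134/5)/(1717/250) = 56700/1717 ≈ 33.023
Retention S: 1000/CN − 10 with CN=33.023 → S = 11500/567 ≈ 20.282 in
Initial abstraction Ia = S/5 = (11500/567)/5 = 2300/567 ≈ 4.056 in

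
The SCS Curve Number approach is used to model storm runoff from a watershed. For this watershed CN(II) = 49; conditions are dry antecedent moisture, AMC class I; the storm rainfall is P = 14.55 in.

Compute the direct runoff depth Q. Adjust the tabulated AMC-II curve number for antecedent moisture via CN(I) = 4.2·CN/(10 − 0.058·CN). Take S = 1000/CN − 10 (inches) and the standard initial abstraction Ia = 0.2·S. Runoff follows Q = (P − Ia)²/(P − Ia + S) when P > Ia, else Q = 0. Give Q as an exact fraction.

Adjust CN=49 to AMC I: 4.2·49/(10 − 0.058·49) → (1029/5) ÷ (3579/500) = 34300/1193 ≈ 28.751
S = 1000/(34300/1193) − 10 = 8500/343 in ≈ 24.781 in
Ia = 0.2·(8500/343) = 1700/343 in ≈ 4.956 in
Excess rainfall: 14.550 − 4.956 = 9.594 in; P > Ia so Q > 0
Runoff Q = (P−Ia)²/(P−Ia+S) = (9.594)²/(9.594+24.781) = 4331350969/1617677180 ≈ 2.678 in

Q = 4331350969/1617677180 in ≈ 2.678 in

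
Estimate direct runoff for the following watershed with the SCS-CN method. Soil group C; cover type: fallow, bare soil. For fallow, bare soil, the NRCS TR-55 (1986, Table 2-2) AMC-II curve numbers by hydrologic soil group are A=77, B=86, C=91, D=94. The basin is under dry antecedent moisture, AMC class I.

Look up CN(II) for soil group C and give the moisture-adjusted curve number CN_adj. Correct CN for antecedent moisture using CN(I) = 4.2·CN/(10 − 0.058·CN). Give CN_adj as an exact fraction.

CN_adj = 63700/787 ≈ 80.940

NRCS table: fallow, bare soil, soil group C → CN(II) = 91
CN(I) from CN(II)=91: (4.2·91)/(10 − 0.058·91) = 63700/787 ≈ 80.940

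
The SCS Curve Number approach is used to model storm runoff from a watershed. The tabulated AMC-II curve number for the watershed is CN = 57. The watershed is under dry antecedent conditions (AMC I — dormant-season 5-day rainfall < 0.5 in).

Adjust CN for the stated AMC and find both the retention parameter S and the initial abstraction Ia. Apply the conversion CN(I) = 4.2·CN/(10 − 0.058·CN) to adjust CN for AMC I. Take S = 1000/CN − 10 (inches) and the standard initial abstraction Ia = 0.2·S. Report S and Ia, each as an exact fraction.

CN(I) from CN(II)=57: (4.2·57)/(10 − 0.058·57) = 119700/3347 ≈ 35.763
S = 1000/(119700/3347) − 10 = 21500/1197 in ≈ 17.962 in
Ia = 0.2·(21500/1197) = 4300/1197 in ≈ 3.592 in

S = 21500/1197 in ≈ 17.962 in; Ia = 4300/1197 in ≈ 3.592 in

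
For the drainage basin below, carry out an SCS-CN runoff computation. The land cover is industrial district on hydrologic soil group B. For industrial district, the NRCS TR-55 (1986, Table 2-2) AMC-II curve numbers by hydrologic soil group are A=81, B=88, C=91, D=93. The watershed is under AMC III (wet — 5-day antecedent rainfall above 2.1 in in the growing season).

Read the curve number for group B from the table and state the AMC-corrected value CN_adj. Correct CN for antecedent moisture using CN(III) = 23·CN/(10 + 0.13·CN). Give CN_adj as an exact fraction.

NRCS table: industrial district, soil group B → CN(II) = 88
Adjust CN=88 to AMC III: 23·88/(10 + 0.13·88) → 2024 ÷ (536/25) = 6325/67 ≈ 94.403

CN_adj = 6325/67 ≈ 94.403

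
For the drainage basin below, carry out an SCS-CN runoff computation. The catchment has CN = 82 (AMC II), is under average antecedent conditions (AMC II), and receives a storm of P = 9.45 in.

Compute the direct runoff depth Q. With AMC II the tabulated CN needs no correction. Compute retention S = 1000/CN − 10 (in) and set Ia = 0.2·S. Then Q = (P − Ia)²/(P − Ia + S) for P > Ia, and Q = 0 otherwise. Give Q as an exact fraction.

Q = 6066369/837220 in ≈ 7.246 in

CN(II) = 82; AMC II needs no correction.
Max retention: S = 1000/82 − 10 = 90/41 in (≈ 2.195 in)
Ia = 0.2S: 0.2·2.195 = 0.439 in (exactly 18/41)
Since P=9.450 > Ia=0.439: effective rainfall P−Ia = 7389/820 in
Runoff Q = (P−Ia)²/(P−Ia+S) = (9.011)²/(9.011+2.195) = 6066369/837220 ≈ 7.246 in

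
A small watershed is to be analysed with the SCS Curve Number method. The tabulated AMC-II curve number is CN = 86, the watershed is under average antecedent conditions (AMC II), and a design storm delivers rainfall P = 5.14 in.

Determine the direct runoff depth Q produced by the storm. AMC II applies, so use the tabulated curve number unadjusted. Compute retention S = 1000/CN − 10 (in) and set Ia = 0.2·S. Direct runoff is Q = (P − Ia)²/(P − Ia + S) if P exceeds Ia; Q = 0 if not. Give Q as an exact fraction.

Q = 107143201/29779650 in ≈ 3.598 in

Average conditions: CN = 86 (no AMC adjustment).
Retention S: 1000/CN − 10 with CN=86.000 → S = 70/43 ≈ 1.628 in
Initial abstraction Ia = S/5 = (70/43)/5 = 14/43 ≈ 0.326 in
Since P=5.140 > Ia=0.326: effective rainfall P−Ia = 10351/2150 in
Q: (10351/2150)² ÷ (13851/2150) = 107143201/29779650 in (≈ 3.598 in)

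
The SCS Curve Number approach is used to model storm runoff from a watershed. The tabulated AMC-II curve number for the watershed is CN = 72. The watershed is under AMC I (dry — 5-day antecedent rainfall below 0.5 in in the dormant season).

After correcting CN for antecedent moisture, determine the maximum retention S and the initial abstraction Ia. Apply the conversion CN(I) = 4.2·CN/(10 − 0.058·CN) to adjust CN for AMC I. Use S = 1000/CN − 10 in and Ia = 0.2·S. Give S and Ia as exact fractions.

Adjust CN=72 to AMC I: 4.2·72/(10 − 0.058·72) → (1512/5) ÷ (728/125) = 675/13 ≈ 51.923
S = 1000/(675/13) − 10 = 250/27 in ≈ 9.259 in
Ia = 0.2S: 0.2·9.259 = 1.852 in (exactly 50/27)

S = 250/27 in ≈ 9.259 in; Ia = 50/27 in ≈ 1.852 in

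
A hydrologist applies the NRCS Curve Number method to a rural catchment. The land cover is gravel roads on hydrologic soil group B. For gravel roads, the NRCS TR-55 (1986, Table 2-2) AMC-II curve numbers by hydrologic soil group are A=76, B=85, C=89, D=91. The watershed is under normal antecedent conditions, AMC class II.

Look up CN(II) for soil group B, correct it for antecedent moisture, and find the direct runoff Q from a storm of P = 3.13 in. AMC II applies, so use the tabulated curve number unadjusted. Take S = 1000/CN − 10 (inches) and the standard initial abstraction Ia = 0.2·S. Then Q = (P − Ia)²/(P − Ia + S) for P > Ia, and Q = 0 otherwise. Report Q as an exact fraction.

NRCS table: gravel roads, soil group B → CN(II) = 85
AMC II — tabulated CN = 85 applies directly.
Retention S: 1000/CN − 10 with CN=85.000 → S = 30/17 ≈ 1.765 in
Ia = 0.2S: 0.2·1.765 = 0.353 in (exactly 6/17)
P − Ia = 3.130 − 0.353 = 4721/1700 ≈ 2.777 in (> 0, runoff occurs)
Q: (4721/1700)² ÷ (7721/1700) = 22287841/13125700 in (≈ 1.698 in)

Q = 22287841/13125700 in ≈ 1.698 in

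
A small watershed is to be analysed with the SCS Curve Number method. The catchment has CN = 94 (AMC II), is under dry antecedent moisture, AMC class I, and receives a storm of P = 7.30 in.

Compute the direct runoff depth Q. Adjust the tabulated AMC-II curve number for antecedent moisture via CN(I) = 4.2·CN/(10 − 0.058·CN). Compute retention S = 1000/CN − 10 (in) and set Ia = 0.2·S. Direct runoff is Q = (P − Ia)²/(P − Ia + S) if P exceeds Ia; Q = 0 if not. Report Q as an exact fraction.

Q = 529782289/92175930 in ≈ 5.748 in

CN(I) from CN(II)=94: (4.2·94)/(10 − 0.058·94) = 32900/379 ≈ 86.807
Retention S: 1000/CN − 10 with CN=86.807 → S = 500/329 ≈ 1.520 in
Initial abstraction Ia = S/5 = (500/329)/5 = 100/329 ≈ 0.304 in
P − Ia = 7.300 − 0.304 = 23017/3290 ≈ 6.996 in (> 0, runoff occurs)
Runoff Q = (P−Ia)²/(P−Ia+S) = (6.996)²/(6.996+1.520) = 529782289/92175930 ≈ 5.748 in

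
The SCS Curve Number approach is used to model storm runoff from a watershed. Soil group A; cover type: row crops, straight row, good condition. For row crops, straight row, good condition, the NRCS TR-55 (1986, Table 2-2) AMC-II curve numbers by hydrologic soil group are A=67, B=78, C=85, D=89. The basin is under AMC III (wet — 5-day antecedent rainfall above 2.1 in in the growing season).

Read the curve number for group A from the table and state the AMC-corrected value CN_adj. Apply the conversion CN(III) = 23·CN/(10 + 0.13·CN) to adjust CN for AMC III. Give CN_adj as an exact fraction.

NRCS table: row crops, straight row, good condition, soil group A → CN(II) = 67
Adjust CN=67 to AMC III: 23·67/(10 + 0.13·67) → 1541 ÷ (1871/100) = 154100/1871 ≈ 82.362

CN_adj = 154100/1871 ≈ 82.362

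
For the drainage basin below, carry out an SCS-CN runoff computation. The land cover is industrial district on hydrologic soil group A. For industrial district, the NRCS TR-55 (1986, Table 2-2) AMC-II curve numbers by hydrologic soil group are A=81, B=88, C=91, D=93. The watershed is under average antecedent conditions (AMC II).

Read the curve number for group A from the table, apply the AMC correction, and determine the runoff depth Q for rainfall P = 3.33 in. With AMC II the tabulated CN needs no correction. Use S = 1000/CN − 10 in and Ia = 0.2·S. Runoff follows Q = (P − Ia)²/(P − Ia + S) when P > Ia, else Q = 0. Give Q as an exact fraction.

Q = 536987929/341601300 in ≈ 1.572 in

NRCS table: industrial district, soil group A → CN(II) = 81
CN(II) = 81; AMC II needs no correction.
Max retention: S = 1000/81 − 10 = 190/81 in (≈ 2.346 in)
Initial abstraction Ia = S/5 = (190/81)/5 = 38/81 ≈ 0.469 in
Since P=3.330 > Ia=0.469: effective rainfall P−Ia = 23173/8100 in
Q: (23173/8100)² ÷ (42173/8100) = 536987929/341601300 in (≈ 1.572 in)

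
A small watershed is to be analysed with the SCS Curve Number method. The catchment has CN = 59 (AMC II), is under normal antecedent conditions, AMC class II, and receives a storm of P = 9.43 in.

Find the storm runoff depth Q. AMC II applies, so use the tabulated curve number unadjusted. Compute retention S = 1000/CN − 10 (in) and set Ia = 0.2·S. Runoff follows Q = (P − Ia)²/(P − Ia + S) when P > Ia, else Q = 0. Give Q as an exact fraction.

AMC II — tabulated CN = 59 applies directly.
Max retention: S = 1000/59 − 10 = 410/59 in (≈ 6.949 in)
Initial abstraction Ia = S/5 = (410/59)/5 = 82/59 ≈ 1.390 in
Since P=9.430 > Ia=1.390: effective rainfall P−Ia = 47437/5900 in
Q = (47437/5900)²/((47437/5900) + 410/59) = (2250268969/34810000)/(88437/5900) = 54884609/12726300 in ≈ 4.313 in

Q = 54884609/12726300 in ≈ 4.313 in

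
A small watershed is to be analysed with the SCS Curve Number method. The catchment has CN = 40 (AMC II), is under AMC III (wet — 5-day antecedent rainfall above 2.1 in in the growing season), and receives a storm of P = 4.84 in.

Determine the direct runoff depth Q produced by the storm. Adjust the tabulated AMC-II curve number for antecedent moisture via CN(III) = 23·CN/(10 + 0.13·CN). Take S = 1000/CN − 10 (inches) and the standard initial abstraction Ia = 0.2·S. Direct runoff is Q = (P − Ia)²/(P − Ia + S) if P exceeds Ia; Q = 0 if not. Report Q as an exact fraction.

Q = 4133089/3325225 in ≈ 1.243 in

Wet (AMC III): CN(III) = 23·40/(10 + 0.13·40) = 920/(76/5) = 1150/19 ≈ 60.526
Max retention: S = 1000/(1150/19) − 10 = 150/23 in (≈ 6.522 in)
Ia = 0.2S: 0.2·6.522 = 1.304 in (exactly 30/23)
Excess rainfall: 4.840 − 1.304 = 3.536 in; P > Ia so Q > 0
Runoff Q = (P−Ia)²/(P−Ia+S) = (3.536)²/(3.536+6.522) = 4133089/3325225 ≈ 1.243 in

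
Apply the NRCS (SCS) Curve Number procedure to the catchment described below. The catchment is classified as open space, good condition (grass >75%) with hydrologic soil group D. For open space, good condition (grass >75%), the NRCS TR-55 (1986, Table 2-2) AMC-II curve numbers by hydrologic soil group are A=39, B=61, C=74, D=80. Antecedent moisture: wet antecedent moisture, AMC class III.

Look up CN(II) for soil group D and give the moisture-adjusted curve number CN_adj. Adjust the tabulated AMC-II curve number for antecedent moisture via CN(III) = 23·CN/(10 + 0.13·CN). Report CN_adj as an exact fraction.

NRCS table: open space, good condition (grass >75%), soil group D → CN(II) = 80
CN(III) from CN(II)=80: (23·80)/(10 + 0.13·80) = 4600/51 ≈ 90.196

CN_adj = 4600/51 ≈ 90.196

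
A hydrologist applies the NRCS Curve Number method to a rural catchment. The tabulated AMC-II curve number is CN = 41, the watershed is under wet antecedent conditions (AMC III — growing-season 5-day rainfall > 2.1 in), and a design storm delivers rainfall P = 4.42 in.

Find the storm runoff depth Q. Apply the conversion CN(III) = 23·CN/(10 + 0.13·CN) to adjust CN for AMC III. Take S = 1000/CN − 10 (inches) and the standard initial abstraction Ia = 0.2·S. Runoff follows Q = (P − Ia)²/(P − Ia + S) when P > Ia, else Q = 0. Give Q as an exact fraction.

Q = 22321256409/20953601450 in ≈ 1.065 in

CN(III) from CN(II)=41: (23·41)/(10 + 0.13·41) = 94300/1533 ≈ 61.513
Retention S: 1000/CN − 10 with CN=61.513 → S = 5900/943 ≈ 6.257 in
Initial abstraction Ia = S/5 = (5900/943)/5 = 1180/943 ≈ 1.251 in
P − Ia = 4.420 − 1.251 = 149403/47150 ≈ 3.169 in (> 0, runoff occurs)
Q: (149403/47150)² ÷ (444403/47150) = 22321256409/20953601450 in (≈ 1.065 in)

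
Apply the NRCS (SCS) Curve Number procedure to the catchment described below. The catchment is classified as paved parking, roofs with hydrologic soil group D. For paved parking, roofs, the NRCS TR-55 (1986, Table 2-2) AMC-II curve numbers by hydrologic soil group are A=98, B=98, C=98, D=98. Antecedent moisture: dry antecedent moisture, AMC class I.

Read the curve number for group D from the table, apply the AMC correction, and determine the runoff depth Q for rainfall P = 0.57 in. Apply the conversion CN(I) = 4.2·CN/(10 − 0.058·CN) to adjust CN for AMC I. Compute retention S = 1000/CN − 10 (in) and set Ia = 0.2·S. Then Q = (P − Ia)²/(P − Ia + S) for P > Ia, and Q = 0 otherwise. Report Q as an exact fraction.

Q = 2367114409/10151393700 in ≈ 0.233 in

NRCS table: paved parking, roofs, soil group D → CN(II) = 98
Dry (AMC I): CN(I) = 4.2·98/(10 − 0.058·98) = (2058/5)/(1079/250) = 102900/1079 ≈ 95.366
S = 1000/(102900/1079) − 10 = 500/1029 in ≈ 0.486 in
Initial abstraction Ia = S/5 = (500/1029)/5 = 100/1029 ≈ 0.097 in
Since P=0.570 > Ia=0.097: effective rainfall P−Ia = 48653/102900 in
Runoff Q = (P−Ia)²/(P−Ia+S) = (0.473)²/(0.473+0.486) = 2367114409/10151393700 ≈ 0.233 in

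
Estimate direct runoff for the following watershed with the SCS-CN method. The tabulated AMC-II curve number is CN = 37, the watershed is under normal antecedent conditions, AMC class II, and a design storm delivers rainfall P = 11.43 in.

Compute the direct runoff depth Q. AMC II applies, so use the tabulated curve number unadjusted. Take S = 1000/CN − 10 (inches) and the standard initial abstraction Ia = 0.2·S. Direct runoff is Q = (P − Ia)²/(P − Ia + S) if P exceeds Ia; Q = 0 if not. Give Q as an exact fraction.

Q = 32650203/12702100 in ≈ 2.570 in

CN(II) = 37; AMC II needs no correction.
Max retention: S = 1000/37 − 10 = 630/37 in (≈ 17.027 in)
Initial abstraction Ia = S/5 = (630/37)/5 = 126/37 ≈ 3.405 in
Excess rainfall: 11.430 − 3.405 = 8.025 in; P > Ia so Q > 0
Q: (29691/3700)² ÷ (92691/3700) = 32650203/12702100 in (≈ 2.570 in)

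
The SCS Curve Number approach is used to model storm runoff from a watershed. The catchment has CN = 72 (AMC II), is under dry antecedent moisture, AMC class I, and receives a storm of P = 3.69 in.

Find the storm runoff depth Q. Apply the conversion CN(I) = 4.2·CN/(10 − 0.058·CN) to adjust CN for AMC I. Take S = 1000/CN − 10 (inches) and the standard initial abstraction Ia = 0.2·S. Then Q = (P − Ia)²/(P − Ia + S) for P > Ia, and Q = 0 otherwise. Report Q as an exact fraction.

Q = 24631369/80900100 in ≈ 0.304 in

Adjust CN=72 to AMC I: 4.2·72/(10 − 0.058·72) → (1512/5) ÷ (728/125) = 675/13 ≈ 51.923
S = 1000/(675/13) − 10 = 250/27 in ≈ 9.259 in
Ia = 0.2·(250/27) = 50/27 in ≈ 1.852 in
Excess rainfall: 3.690 − 1.852 = 1.838 in; P > Ia so Q > 0
Q: (4963/2700)² ÷ (29963/2700) = 24631369/80900100 in (≈ 0.304 in)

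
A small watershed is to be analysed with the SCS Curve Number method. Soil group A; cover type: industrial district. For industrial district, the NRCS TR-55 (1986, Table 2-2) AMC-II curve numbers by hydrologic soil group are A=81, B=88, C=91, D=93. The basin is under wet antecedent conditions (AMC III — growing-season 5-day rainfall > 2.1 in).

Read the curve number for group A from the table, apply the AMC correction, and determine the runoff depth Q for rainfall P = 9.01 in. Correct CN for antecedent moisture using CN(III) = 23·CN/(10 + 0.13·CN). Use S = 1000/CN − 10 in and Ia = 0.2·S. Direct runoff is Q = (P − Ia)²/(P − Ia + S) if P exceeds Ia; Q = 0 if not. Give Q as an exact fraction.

NRCS table: industrial district, soil group A → CN(II) = 81
CN(III) from CN(II)=81: (23·81)/(10 + 0.13·81) = 186300/2053 ≈ 90.745
Retention S: 1000/CN − 10 with CN=90.745 → S = 1900/1863 ≈ 1.020 in
Initial abstraction Ia = S/5 = (1900/1863)/5 = 380/1863 ≈ 0.204 in
P − Ia = 9.010 − 0.204 = 1640563/186300 ≈ 8.806 in (> 0, runoff occurs)
Q: (1640563/186300)² ÷ (1830563/186300) = 2691446956969/341033886900 in (≈ 7.892 in)

Q = 2691446956969/341033886900 in ≈ 7.892 in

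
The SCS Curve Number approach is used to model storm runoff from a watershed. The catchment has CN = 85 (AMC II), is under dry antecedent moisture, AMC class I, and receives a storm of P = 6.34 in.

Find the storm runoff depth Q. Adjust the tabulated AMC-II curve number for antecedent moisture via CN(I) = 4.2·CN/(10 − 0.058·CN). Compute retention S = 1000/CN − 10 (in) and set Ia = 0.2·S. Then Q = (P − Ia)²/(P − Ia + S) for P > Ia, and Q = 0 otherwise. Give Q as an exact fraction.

Q = 1070794729/343451850 in ≈ 3.118 in

CN(I) from CN(II)=85: (4.2·85)/(10 − 0.058·85) = 11900/169 ≈ 70.414
S = 1000/(11900/169) − 10 = 500/119 in ≈ 4.202 in
Initial abstraction Ia = S/5 = (500/119)/5 = 100/119 ≈ 0.840 in
Excess rainfall: 6.340 − 0.840 = 5.500 in; P > Ia so Q > 0
Runoff Q = (P−Ia)²/(P−Ia+S) = (5.500)²/(5.500+4.202) = 1070794729/343451850 ≈ 3.118 in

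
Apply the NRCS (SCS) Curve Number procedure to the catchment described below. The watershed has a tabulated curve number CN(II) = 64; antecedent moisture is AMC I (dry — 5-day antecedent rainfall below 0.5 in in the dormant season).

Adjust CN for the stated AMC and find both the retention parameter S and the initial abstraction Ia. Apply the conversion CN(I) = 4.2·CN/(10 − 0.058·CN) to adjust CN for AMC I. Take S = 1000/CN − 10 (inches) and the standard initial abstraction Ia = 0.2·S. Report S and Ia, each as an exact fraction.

Adjust CN=64 to AMC I: 4.2·64/(10 − 0.058·64) → (1344/5) ÷ (786/125) = 5600/131 ≈ 42.748
Retention S: 1000/CN − 10 with CN=42.748 → S = 375/28 ≈ 13.393 in
Ia = 0.2·(375/28) = 75/28 in ≈ 2.679 in

S = 375/28 in ≈ 13.393 in; Ia = 75/28 in ≈ 2.679 in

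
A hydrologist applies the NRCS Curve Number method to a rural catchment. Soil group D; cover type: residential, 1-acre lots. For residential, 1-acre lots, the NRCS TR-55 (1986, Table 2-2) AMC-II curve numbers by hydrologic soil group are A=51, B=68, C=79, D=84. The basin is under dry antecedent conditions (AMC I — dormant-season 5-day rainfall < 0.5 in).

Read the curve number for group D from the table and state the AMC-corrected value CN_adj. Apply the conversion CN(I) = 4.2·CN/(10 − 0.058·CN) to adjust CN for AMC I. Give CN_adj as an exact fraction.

CN_adj = 44100/641 ≈ 68.799

NRCS table: residential, 1-acre lots, soil group D → CN(II) = 84
Adjust CN=84 to AMC I: 4.2·84/(10 − 0.058·84) → (1764/5) ÷ (641/125) = 44100/641 ≈ 68.799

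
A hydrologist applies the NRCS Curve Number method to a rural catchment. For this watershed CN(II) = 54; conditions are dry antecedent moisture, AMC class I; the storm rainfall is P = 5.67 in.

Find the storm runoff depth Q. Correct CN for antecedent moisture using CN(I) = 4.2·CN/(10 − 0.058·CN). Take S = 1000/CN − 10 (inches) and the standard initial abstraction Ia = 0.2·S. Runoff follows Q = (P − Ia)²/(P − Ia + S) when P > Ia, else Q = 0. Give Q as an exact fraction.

Dry (AMC I): CN(I) = 4.2·54/(10 − 0.058·54) = (1134/5)/(1717/250) = 56700/1717 ≈ 33.023
Retention S: 1000/CN − 10 with CN=33.023 → S = 11500/567 ≈ 20.282 in
Ia = 0.2S: 0.2·20.282 = 4.056 in (exactly 2300/567)
P − Ia = 5.670 − 4.056 = 91489/56700 ≈ 1.614 in (> 0, runoff occurs)
Q: (91489/56700)² ÷ (1241489/56700) = 8370237121/70392426300 in (≈ 0.119 in)

Q = 8370237121/70392426300 in ≈ 0.119 in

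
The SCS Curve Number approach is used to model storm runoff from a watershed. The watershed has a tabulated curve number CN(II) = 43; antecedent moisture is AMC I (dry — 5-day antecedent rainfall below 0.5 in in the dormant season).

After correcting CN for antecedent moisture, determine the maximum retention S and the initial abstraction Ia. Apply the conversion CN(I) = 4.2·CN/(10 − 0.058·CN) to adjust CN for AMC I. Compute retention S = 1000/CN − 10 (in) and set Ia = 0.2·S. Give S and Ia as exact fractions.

S = 9500/301 in ≈ 31.561 in; Ia = 1900/301 in ≈ 6.312 in

Dry (AMC I): CN(I) = 4.2·43/(10 − 0.058·43) = (903/5)/(3753/500) = 30100/1251 ≈ 24.061
S = 1000/(30100/1251) − 10 = 9500/301 in ≈ 31.561 in
Ia = 0.2S: 0.2·31.561 = 6.312 in (exactly 1900/301)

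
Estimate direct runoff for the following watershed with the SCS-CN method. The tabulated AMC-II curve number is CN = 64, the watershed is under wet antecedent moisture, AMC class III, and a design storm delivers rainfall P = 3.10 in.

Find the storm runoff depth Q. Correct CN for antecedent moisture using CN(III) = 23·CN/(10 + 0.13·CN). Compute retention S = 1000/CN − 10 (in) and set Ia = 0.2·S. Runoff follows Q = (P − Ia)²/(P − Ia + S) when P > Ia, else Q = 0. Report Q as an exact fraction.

Q = 1442401/1069960 in ≈ 1.348 in

CN(III) from CN(II)=64: (23·64)/(10 + 0.13·64) = 18400/229 ≈ 80.349
Max retention: S = 1000/(18400/229) − 10 = 225/92 in (≈ 2.446 in)
Ia = 0.2·(225/92) = 45/92 in ≈ 0.489 in
Excess rainfall: 3.100 − 0.489 = 2.611 in; P > Ia so Q > 0
Q: (1201/460)² ÷ (1163/230) = 1442401/1069960 in (≈ 1.348 in)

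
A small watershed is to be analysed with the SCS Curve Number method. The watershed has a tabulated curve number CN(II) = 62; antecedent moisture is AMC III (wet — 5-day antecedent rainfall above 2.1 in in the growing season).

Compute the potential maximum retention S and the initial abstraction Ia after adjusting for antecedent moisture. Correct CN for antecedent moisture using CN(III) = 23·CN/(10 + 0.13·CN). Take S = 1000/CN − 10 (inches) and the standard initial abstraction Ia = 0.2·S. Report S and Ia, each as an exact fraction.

S = 1900/713 in ≈ 2.665 in; Ia = 380/713 in ≈ 0.533 in

CN(III) from CN(II)=62: (23·62)/(10 + 0.13·62) = 71300/903 ≈ 78.959
Retention S: 1000/CN − 10 with CN=78.959 → S = 1900/713 ≈ 2.665 in
Ia = 0.2·(1900/713) = 380/713 in ≈ 0.533 in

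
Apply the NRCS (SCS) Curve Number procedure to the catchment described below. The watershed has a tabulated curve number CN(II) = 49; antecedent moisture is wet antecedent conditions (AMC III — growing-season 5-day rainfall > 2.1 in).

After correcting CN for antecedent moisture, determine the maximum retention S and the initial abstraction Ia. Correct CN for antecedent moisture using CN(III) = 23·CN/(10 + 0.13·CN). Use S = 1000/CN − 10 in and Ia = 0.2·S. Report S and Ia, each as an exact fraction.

S = 5100/1127 in ≈ 4.525 in; Ia = 1020/1127 in ≈ 0.905 in

Wet (AMC III): CN(III) = 23·49/(10 + 0.13·49) = 1127/(1637/100) = 112700/1637 ≈ 68.845
Retention S: 1000/CN − 10 with CN=68.845 → S = 5100/1127 ≈ 4.525 in
Ia = 0.2S: 0.2·4.525 = 0.905 in (exactly 1020/1127)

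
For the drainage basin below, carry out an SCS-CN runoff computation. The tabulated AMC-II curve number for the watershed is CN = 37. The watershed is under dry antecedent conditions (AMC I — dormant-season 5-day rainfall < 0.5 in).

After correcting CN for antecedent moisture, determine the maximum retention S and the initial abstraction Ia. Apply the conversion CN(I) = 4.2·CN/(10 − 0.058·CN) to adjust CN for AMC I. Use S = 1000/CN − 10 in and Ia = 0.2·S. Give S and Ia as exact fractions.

Dry (AMC I): CN(I) = 4.2·37/(10 − 0.058·37) = (777/5)/(3927/500) = 3700/187 ≈ 19.786
S = 1000/(3700/187) − 10 = 1500/37 in ≈ 40.541 in
Ia = 0.2·(1500/37) = 300/37 in ≈ 8.108 in

S = 1500/37 in ≈ 40.541 in; Ia = 300/37 in ≈ 8.108 in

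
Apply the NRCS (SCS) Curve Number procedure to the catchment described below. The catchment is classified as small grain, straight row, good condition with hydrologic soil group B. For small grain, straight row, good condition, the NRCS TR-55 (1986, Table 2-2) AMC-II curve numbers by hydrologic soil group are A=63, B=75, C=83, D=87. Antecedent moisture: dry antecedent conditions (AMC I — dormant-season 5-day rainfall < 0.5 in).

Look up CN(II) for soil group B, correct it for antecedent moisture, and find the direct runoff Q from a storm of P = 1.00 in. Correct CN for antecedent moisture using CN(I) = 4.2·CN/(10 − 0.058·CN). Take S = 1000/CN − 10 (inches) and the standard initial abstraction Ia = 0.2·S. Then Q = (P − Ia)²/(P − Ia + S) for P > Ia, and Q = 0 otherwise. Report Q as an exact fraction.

Q = 0 in ≈ 0.000 in

NRCS table: small grain, straight row, good condition, soil group B → CN(II) = 75
Dry (AMC I): CN(I) = 4.2·75/(10 − 0.058·75) = 315/(113/20) = 6300/113 ≈ 55.752
Retention S: 1000/CN − 10 with CN=55.752 → S = 500/63 ≈ 7.937 in
Ia = 0.2S: 0.2·7.937 = 1.587 in (exactly 100/63)
P = 1.000 ≤ Ia = 1.587 in: entire storm abstracted, Q = 0.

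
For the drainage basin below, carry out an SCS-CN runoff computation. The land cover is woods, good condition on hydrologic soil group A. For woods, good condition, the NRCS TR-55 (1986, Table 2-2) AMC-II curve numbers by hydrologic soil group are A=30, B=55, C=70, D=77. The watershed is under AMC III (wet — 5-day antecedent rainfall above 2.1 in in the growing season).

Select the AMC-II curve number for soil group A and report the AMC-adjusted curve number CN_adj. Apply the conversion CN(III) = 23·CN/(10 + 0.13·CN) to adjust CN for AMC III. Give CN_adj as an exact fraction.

NRCS table: woods, good condition, soil group A → CN(II) = 30
CN(III) from CN(II)=30: (23·30)/(10 + 0.13·30) = 6900/139 ≈ 49.640

CN_adj = 6900/139 ≈ 49.640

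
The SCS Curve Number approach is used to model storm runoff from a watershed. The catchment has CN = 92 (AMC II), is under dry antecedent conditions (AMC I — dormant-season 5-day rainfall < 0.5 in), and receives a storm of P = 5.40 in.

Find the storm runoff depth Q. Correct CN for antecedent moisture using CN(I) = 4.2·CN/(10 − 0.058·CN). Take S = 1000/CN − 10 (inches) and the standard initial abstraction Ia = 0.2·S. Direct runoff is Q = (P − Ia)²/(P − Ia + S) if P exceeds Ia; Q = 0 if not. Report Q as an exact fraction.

Q = 144985681/41154015 in ≈ 3.523 in

CN(I) from CN(II)=92: (4.2·92)/(10 − 0.058·92) = 48300/583 ≈ 82.847
Max retention: S = 1000/(48300/583) − 10 = 1000/483 in (≈ 2.070 in)
Ia = 0.2·(1000/483) = 200/483 in ≈ 0.414 in
P − Ia = 5.400 − 0.414 = 12041/2415 ≈ 4.986 in (> 0, runoff occurs)
Runoff Q = (P−Ia)²/(P−Ia+S) = (4.986)²/(4.986+2.070) = 144985681/41154015 ≈ 3.523 in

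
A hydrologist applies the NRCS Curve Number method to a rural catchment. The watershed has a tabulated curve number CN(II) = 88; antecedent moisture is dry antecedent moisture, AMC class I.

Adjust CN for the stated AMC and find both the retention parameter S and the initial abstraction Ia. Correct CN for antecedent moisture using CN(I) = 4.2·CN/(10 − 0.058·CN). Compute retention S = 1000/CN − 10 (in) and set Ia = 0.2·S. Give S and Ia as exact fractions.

S = 250/77 in ≈ 3.247 in; Ia = 50/77 in ≈ 0.649 in

CN(I) from CN(II)=88: (4.2·88)/(10 − 0.058·88) = 3850/51 ≈ 75.490
S = 1000/(3850/51) − 10 = 250/77 in ≈ 3.247 in
Ia = 0.2·(250/77) = 50/77 in ≈ 0.649 in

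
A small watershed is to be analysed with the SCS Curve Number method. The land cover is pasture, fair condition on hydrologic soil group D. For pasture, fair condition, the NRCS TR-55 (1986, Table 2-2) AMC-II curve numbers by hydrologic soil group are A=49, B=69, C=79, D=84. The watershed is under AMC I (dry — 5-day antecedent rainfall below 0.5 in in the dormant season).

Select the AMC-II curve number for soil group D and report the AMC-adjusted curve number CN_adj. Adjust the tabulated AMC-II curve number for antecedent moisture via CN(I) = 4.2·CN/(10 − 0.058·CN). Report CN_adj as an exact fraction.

NRCS table: pasture, fair condition, soil group D → CN(II) = 84
Dry (AMC I): CN(I) = 4.2·84/(10 − 0.058·84) = (1764/5)/(641/125) = 44100/641 ≈ 68.799

CN_adj = 44100/641 ≈ 68.799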